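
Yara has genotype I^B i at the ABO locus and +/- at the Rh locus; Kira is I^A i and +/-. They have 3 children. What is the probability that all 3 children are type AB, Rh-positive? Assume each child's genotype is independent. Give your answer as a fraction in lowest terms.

ABO cross I^B i × I^A i → 1/4 O, 1/4 A, 1/4 B, 1/4 AB.
Rh cross +/- × +/- → 3/4 Rh+, 1/4 Rh-; so P(type AB, Rh-positive) = 1/4 × 3/4 = 3/16 per child.
All 3 independent: (3/16)^3 = 27/4096.

27/4096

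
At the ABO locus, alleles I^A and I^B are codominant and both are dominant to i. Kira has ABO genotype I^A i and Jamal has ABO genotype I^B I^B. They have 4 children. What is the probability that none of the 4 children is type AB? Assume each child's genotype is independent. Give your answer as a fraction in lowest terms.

ABO cross I^A i × I^B I^B → 1/2 B, 1/2 AB.
So P(type AB) = 1/2 per child.
P(not type AB) = 1/2 for one child; (1/2)^4 = 1/16.

1/16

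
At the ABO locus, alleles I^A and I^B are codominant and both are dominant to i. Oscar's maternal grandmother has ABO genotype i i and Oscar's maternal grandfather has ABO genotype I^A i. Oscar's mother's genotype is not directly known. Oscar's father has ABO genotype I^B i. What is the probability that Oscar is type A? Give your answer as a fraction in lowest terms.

1/8

Oscar's mother's ABO genotype from i i × I^A i: 1/2 I^A i, 1/2 i i.
Crossing each possibility with the father I^B i and summing P(type A): 1/2·1/4 + 1/2·0 = 1/8.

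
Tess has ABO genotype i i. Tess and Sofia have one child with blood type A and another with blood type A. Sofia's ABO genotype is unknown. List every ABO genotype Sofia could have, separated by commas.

For each candidate genotype of Sofia, check whether crossing it with i i can produce every observed child phenotype.
  I^A I^A → possible child types {A} ✓
  I^A I^B → possible child types {A, B} ✓
  I^A i → possible child types {O, A} ✓
  I^B I^B → possible child types {B} ✗
  I^B i → possible child types {O, B} ✗
  i i → possible child types {O} ✗

I^A I^A, I^A I^B, I^A i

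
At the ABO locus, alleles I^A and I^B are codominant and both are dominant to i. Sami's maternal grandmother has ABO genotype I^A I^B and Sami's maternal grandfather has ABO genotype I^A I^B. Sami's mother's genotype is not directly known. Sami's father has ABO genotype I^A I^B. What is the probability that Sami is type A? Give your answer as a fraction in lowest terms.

1/4

Sami's mother's ABO genotype from I^A I^B × I^A I^B: 1/4 I^A I^A, 1/2 I^A I^B, 1/4 I^B I^B.
Crossing each possibility with the father I^A I^B and summing P(type A): 1/4·1/2 + 1/2·1/4 + 1/4·0 = 1/4.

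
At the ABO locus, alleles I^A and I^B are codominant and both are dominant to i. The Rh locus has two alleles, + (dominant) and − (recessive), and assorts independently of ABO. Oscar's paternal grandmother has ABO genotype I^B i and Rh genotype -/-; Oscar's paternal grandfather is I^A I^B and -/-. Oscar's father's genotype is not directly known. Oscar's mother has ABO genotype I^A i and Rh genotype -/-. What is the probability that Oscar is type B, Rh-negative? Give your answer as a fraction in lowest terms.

Oscar's father's ABO genotype from I^B i × I^A I^B: 1/4 I^A I^B, 1/4 I^A i, 1/4 I^B I^B, 1/4 I^B i.
Crossing each possibility with the mother I^A i and summing P(type B): 1/4·1/4 + 1/4·0 + 1/4·1/2 + 1/4·1/4 = 1/4.
Similarly for Rh via the father's Rh distribution: P(Rh-) = 1.
Independent loci: 1/4 × 1 = 1/4.

1/4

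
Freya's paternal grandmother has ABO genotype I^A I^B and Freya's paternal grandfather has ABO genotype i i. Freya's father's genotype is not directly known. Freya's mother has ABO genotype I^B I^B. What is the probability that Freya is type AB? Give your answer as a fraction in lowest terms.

1/4

Freya's father's ABO genotype from I^A I^B × i i: 1/2 I^A i, 1/2 I^B i.
Crossing each possibility with the mother I^B I^B and summing P(type AB): 1/2·1/2 + 1/2·0 = 1/4.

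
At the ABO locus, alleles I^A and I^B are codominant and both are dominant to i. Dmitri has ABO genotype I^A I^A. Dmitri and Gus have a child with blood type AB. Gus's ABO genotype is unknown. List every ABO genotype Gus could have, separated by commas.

For each candidate genotype of Gus, check whether crossing it with I^A I^A can produce every observed child phenotype.
  I^A I^A → possible child types {A} ✗
  I^A I^B → possible child types {A, AB} ✓
  I^A i → possible child types {A} ✗
  I^B I^B → possible child types {AB} ✓
  I^B i → possible child types {A, AB} ✓
  i i → possible child types {A} ✗

I^A I^B, I^B I^B, I^B i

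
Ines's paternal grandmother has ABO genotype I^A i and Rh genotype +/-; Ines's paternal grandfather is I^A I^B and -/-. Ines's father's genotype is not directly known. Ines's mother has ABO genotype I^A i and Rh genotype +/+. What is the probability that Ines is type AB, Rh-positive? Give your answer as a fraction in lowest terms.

1/8

Ines's father's ABO genotype from I^A i × I^A I^B: 1/4 I^A I^A, 1/4 I^A I^B, 1/4 I^A i, 1/4 I^B i.
Crossing each possibility with the mother I^A i and summing P(type AB): 1/4·0 + 1/4·1/4 + 1/4·0 + 1/4·1/4 = 1/8.
Similarly for Rh via the father's Rh distribution: P(Rh+) = 1.
Independent loci: 1/8 × 1 = 1/8.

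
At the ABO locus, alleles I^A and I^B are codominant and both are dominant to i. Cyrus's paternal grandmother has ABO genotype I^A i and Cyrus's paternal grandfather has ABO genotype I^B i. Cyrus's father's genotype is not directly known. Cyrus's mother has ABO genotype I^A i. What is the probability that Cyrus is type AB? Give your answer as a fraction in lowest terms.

Cyrus's father's ABO genotype from I^A i × I^B i: 1/4 I^A I^B, 1/4 I^A i, 1/4 I^B i, 1/4 i i.
Crossing each possibility with the mother I^A i and summing P(type AB): 1/4·1/4 + 1/4·0 + 1/4·1/4 + 1/4·0 = 1/8.

1/8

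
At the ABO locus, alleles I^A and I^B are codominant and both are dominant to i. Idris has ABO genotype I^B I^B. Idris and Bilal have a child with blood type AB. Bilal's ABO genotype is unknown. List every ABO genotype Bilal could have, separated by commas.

I^A I^A, I^A I^B, I^A i

For each candidate genotype of Bilal, check whether crossing it with I^B I^B can produce every observed child phenotype.
  I^A I^A → possible child types {AB} ✓
  I^A I^B → possible child types {B, AB} ✓
  I^A i → possible child types {B, AB} ✓
  I^B I^B → possible child types {B} ✗
  I^B i → possible child types {B} ✗
  i i → possible child types {B} ✗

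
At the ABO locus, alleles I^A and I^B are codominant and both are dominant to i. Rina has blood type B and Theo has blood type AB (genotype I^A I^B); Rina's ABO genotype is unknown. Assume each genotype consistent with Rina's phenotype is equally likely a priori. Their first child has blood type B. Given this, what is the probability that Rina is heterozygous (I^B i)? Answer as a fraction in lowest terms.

Possible genotypes: Rina ∈ {I^B I^B, I^B i}; Theo ∈ {I^A I^B}.
Weight each parental genotype pair by prior × P(type-B child):
  I^B I^B × I^A I^B: posterior weight 1/2.
  I^B i × I^A I^B: posterior weight 1/2.
Sum the posterior weight over pairs where Rina is I^B i: 1/2.

1/2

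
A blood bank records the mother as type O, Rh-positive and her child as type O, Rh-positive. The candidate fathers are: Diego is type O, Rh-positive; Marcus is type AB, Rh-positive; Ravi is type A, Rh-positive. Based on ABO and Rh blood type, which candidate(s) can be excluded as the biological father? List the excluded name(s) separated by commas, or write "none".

A candidate is excluded only if no genotype consistent with his phenotype could produce a type O, Rh-positive child with a type O, Rh-positive mother.
Marcus (type AB, Rh+): no genotype consistent with that phenotype can produce a type-O Rh+ child with a type-O mother.

Marcus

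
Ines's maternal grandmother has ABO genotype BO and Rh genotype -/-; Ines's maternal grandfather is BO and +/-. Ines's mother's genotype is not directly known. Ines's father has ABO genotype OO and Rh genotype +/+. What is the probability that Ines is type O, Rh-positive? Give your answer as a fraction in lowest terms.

Ines's mother's ABO genotype from BO × BO: 1/4 BB, 1/2 BO, 1/4 OO.
Crossing each possibility with the father OO and summing P(type O): 1/4·0 + 1/2·1/2 + 1/4·1 = 1/2.
Similarly for Rh via the mother's Rh distribution: P(Rh+) = 1.
Independent loci: 1/2 × 1 = 1/2.

1/2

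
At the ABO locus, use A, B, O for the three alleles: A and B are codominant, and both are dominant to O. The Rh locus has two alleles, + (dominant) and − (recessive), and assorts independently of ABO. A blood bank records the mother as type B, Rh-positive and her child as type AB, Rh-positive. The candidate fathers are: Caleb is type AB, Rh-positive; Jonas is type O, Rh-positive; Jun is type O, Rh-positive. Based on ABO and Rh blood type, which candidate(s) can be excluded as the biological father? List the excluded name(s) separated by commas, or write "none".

A candidate is excluded only if no genotype consistent with his phenotype could produce a type AB, Rh-positive child with a type B, Rh-positive mother.
Jonas (type O, Rh+): no genotype consistent with that phenotype can produce a type-AB Rh+ child with a type-B mother.
Jun (type O, Rh+): no genotype consistent with that phenotype can produce a type-AB Rh+ child with a type-B mother.

Jonas, Jun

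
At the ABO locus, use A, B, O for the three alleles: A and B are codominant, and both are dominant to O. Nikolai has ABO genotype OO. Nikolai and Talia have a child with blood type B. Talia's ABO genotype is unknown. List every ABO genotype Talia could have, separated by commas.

AB, BB, BO

For each candidate genotype of Talia, check whether crossing it with OO can produce every observed child phenotype.
  AA → possible child types {A} ✗
  AB → possible child types {A, B} ✓
  AO → possible child types {O, A} ✗
  BB → possible child types {B} ✓
  BO → possible child types {O, B} ✓
  OO → possible child types {O} ✗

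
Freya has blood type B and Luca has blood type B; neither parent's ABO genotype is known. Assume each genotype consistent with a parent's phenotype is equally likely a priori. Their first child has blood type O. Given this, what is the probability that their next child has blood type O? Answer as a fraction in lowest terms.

1/4

Possible genotypes: Freya ∈ {I^B I^B, I^B i}; Luca ∈ {I^B I^B, I^B i}.
Weight each parental genotype pair by prior × P(type-O child):
  I^B i × I^B i: posterior weight 1; P(next child type O) = 1/4.
Weighted sum = 1/4.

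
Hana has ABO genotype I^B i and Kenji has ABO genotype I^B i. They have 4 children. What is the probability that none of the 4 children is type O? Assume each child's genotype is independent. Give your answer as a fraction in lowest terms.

81/256

ABO cross I^B i × I^B i → 1/4 O, 3/4 B.
So P(type O) = 1/4 per child.
P(not type O) = 3/4 for one child; (3/4)^4 = 81/256.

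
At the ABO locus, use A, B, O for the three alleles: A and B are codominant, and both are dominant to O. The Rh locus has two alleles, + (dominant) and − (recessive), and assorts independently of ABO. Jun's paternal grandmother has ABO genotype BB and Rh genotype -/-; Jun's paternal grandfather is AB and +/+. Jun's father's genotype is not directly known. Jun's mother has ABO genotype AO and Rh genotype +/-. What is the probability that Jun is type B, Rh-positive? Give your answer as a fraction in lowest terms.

9/32

Jun's father's ABO genotype from BB × AB: 1/2 AB, 1/2 BB.
Crossing each possibility with the mother AO and summing P(type B): 1/2·1/4 + 1/2·1/2 = 3/8.
Similarly for Rh via the father's Rh distribution: P(Rh+) = 3/4.
Independent loci: 3/8 × 3/4 = 9/32.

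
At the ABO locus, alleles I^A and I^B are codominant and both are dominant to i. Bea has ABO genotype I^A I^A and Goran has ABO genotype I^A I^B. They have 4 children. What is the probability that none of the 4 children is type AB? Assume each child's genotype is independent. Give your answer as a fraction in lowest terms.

1/16

ABO cross I^A I^A × I^A I^B → 1/2 A, 1/2 AB.
So P(type AB) = 1/2 per child.
P(not type AB) = 1/2 for one child; (1/2)^4 = 1/16.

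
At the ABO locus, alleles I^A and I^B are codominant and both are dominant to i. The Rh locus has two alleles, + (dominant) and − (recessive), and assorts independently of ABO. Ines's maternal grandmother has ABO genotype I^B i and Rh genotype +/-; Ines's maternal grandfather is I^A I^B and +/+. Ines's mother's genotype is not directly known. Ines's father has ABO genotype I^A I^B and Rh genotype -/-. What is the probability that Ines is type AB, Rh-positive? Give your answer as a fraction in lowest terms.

9/32

Ines's mother's ABO genotype from I^B i × I^A I^B: 1/4 I^A I^B, 1/4 I^A i, 1/4 I^B I^B, 1/4 I^B i.
Crossing each possibility with the father I^A I^B and summing P(type AB): 1/4·1/2 + 1/4·1/4 + 1/4·1/2 + 1/4·1/4 = 3/8.
Similarly for Rh via the mother's Rh distribution: P(Rh+) = 3/4.
Independent loci: 3/8 × 3/4 = 9/32.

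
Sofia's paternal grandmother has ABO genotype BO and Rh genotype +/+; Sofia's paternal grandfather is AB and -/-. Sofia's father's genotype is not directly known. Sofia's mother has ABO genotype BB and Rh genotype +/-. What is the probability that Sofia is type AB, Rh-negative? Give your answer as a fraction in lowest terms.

Sofia's father's ABO genotype from BO × AB: 1/4 AB, 1/4 AO, 1/4 BB, 1/4 BO.
Crossing each possibility with the mother BB and summing P(type AB): 1/4·1/2 + 1/4·1/2 + 1/4·0 + 1/4·0 = 1/4.
Similarly for Rh via the father's Rh distribution: P(Rh-) = 1/4.
Independent loci: 1/4 × 1/4 = 1/16.

1/16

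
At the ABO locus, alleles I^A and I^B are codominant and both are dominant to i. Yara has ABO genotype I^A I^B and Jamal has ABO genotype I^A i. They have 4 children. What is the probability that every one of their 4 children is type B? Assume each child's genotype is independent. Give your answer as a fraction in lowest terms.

1/256

ABO cross I^A I^B × I^A i → 1/2 A, 1/4 B, 1/4 AB.
So P(type B) = 1/4 per child.
All 4 independent: (1/4)^4 = 1/256.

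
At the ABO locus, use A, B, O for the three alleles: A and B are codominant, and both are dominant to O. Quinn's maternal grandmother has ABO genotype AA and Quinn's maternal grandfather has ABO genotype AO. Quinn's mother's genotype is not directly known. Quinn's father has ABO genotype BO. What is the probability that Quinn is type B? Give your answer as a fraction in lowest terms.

Quinn's mother's ABO genotype from AA × AO: 1/2 AA, 1/2 AO.
Crossing each possibility with the father BO and summing P(type B): 1/2·0 + 1/2·1/4 = 1/8.

1/8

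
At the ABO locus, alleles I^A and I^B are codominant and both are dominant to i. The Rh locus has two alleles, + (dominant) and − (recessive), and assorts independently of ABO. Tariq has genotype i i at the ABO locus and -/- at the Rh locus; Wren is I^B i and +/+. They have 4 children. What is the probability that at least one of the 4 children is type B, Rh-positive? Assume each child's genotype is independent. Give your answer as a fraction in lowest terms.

15/16

ABO cross i i × I^B i → 1/2 O, 1/2 B.
Rh cross -/- × +/+ → 1 Rh+; so P(type B, Rh-positive) = 1/2 × 1 = 1/2 per child.
P(none) = (1/2)^4 = 1/16; P(at least one) = 1 − 1/16 = 15/16.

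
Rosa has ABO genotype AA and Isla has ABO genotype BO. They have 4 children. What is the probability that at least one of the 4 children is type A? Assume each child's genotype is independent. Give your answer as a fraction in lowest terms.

ABO cross AA × BO → 1/2 A, 1/2 AB.
So P(type A) = 1/2 per child.
P(none) = (1/2)^4 = 1/16; P(at least one) = 1 − 1/16 = 15/16.

15/16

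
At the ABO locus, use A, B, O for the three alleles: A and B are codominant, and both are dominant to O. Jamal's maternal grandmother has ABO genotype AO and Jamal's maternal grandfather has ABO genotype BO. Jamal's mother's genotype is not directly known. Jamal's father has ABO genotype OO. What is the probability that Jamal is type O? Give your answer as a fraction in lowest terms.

Jamal's mother's ABO genotype from AO × BO: 1/4 AB, 1/4 AO, 1/4 BO, 1/4 OO.
Crossing each possibility with the father OO and summing P(type O): 1/4·0 + 1/4·1/2 + 1/4·1/2 + 1/4·1 = 1/2.

1/2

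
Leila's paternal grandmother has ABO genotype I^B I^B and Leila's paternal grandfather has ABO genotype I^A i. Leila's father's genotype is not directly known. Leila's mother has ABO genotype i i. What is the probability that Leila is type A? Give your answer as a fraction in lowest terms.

Leila's father's ABO genotype from I^B I^B × I^A i: 1/2 I^A I^B, 1/2 I^B i.
Crossing each possibility with the mother i i and summing P(type A): 1/2·1/2 + 1/2·0 = 1/4.

1/4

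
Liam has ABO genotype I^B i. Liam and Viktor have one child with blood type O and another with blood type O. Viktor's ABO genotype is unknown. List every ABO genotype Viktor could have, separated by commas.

For each candidate genotype of Viktor, check whether crossing it with I^B i can produce every observed child phenotype.
  I^A I^A → possible child types {A, AB} ✗
  I^A I^B → possible child types {A, B, AB} ✗
  I^A i → possible child types {O, A, B, AB} ✓
  I^B I^B → possible child types {B} ✗
  I^B i → possible child types {O, B} ✓
  i i → possible child types {O, B} ✓

I^A i, I^B i, i i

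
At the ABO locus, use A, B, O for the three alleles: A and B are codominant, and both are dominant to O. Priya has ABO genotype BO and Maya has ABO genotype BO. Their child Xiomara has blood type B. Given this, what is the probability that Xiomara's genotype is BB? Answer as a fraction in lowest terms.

Cross BO × BO → 1/4 BB, 1/2 BO, 1/4 OO.
Type-B genotypes among offspring: BB (1/4), BO (1/2); total 3/4.
P(BB | type B) = (1/4) / (3/4) = 1/3.

1/3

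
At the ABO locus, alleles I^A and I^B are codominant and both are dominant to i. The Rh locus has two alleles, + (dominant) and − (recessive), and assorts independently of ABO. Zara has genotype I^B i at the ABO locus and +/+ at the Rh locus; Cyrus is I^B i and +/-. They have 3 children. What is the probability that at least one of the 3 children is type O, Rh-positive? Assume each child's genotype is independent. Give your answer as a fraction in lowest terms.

37/64

ABO cross I^B i × I^B i → 1/4 O, 3/4 B.
Rh cross +/+ × +/- → 1 Rh+; so P(type O, Rh-positive) = 1/4 × 1 = 1/4 per child.
P(none) = (3/4)^3 = 27/64; P(at least one) = 1 − 27/64 = 37/64.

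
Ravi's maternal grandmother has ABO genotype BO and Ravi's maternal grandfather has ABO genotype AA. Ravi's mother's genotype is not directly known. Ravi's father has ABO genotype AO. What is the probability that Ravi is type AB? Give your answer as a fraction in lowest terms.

1/8

Ravi's mother's ABO genotype from BO × AA: 1/2 AB, 1/2 AO.
Crossing each possibility with the father AO and summing P(type AB): 1/2·1/4 + 1/2·0 = 1/8.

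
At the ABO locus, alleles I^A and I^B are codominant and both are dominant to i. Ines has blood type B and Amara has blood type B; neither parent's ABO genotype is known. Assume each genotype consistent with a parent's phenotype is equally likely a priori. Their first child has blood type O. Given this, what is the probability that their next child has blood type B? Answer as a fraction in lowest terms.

Possible genotypes: Ines ∈ {I^B I^B, I^B i}; Amara ∈ {I^B I^B, I^B i}.
Weight each parental genotype pair by prior × P(type-O child):
  I^B i × I^B i: posterior weight 1; P(next child type B) = 3/4.
Weighted sum = 3/4.

3/4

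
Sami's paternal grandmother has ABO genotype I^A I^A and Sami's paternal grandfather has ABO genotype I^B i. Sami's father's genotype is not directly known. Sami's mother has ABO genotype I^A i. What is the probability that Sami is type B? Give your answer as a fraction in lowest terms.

Sami's father's ABO genotype from I^A I^A × I^B i: 1/2 I^A I^B, 1/2 I^A i.
Crossing each possibility with the mother I^A i and summing P(type B): 1/2·1/4 + 1/2·0 = 1/8.

1/8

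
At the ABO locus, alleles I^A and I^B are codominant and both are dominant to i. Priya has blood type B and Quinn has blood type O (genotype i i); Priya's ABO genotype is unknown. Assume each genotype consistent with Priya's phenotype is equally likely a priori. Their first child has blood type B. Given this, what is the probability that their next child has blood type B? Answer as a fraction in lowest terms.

Possible genotypes: Priya ∈ {I^B I^B, I^B i}; Quinn ∈ {i i}.
Weight each parental genotype pair by prior × P(type-B child):
  I^B I^B × i i: posterior weight 2/3; P(next child type B) = 1.
  I^B i × i i: posterior weight 1/3; P(next child type B) = 1/2.
Weighted sum = 5/6.

5/6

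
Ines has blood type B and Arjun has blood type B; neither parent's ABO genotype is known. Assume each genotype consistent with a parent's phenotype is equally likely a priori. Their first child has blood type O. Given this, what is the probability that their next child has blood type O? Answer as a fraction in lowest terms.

1/4

Possible genotypes: Ines ∈ {I^B I^B, I^B i}; Arjun ∈ {I^B I^B, I^B i}.
Weight each parental genotype pair by prior × P(type-O child):
  I^B i × I^B i: posterior weight 1; P(next child type O) = 1/4.
Weighted sum = 1/4.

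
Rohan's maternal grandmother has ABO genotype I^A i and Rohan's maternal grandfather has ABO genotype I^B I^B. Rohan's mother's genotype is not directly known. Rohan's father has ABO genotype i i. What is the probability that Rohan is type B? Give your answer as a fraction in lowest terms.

Rohan's mother's ABO genotype from I^A i × I^B I^B: 1/2 I^A I^B, 1/2 I^B i.
Crossing each possibility with the father i i and summing P(type B): 1/2·1/2 + 1/2·1/2 = 1/2.

1/2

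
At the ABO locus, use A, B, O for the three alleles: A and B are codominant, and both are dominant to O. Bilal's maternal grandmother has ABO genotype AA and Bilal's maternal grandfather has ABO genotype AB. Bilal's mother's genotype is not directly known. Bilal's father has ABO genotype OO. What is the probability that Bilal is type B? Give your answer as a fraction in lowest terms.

Bilal's mother's ABO genotype from AA × AB: 1/2 AA, 1/2 AB.
Crossing each possibility with the father OO and summing P(type B): 1/2·0 + 1/2·1/2 = 1/4.

1/4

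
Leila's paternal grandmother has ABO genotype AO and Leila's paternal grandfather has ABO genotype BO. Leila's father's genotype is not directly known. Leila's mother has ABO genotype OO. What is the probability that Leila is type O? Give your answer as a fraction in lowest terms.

1/2

Leila's father's ABO genotype from AO × BO: 1/4 AB, 1/4 AO, 1/4 BO, 1/4 OO.
Crossing each possibility with the mother OO and summing P(type O): 1/4·0 + 1/4·1/2 + 1/4·1/2 + 1/4·1 = 1/2.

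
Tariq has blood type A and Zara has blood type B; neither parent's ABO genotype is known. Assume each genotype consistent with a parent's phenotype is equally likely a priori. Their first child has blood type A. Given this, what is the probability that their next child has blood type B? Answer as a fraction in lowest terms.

1/12

Possible genotypes: Tariq ∈ {AA, AO}; Zara ∈ {BB, BO}.
Weight each parental genotype pair by prior × P(type-A child):
  AA × BO: posterior weight 2/3; P(next child type B) = 0.
  AO × BO: posterior weight 1/3; P(next child type B) = 1/4.
Weighted sum = 1/12.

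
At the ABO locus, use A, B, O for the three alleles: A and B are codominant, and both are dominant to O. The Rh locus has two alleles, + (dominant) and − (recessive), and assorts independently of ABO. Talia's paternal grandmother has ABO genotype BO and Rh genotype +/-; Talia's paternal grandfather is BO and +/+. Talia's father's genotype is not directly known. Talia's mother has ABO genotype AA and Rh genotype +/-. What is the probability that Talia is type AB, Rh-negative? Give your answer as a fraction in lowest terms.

1/16

Talia's father's ABO genotype from BO × BO: 1/4 BB, 1/2 BO, 1/4 OO.
Crossing each possibility with the mother AA and summing P(type AB): 1/4·1 + 1/2·1/2 + 1/4·0 = 1/2.
Similarly for Rh via the father's Rh distribution: P(Rh-) = 1/8.
Independent loci: 1/2 × 1/8 = 1/16.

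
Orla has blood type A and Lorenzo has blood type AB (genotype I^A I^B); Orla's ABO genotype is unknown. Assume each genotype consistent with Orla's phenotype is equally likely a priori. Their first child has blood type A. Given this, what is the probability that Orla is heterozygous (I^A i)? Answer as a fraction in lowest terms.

1/2

Possible genotypes: Orla ∈ {I^A I^A, I^A i}; Lorenzo ∈ {I^A I^B}.
Weight each parental genotype pair by prior × P(type-A child):
  I^A I^A × I^A I^B: posterior weight 1/2.
  I^A i × I^A I^B: posterior weight 1/2.
Sum the posterior weight over pairs where Orla is I^A i: 1/2.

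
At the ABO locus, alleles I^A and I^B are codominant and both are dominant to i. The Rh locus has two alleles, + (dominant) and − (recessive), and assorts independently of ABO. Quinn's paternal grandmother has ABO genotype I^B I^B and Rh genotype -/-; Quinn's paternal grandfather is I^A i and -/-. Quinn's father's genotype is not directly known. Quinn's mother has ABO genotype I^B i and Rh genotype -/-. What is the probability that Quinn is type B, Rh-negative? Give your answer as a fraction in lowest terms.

Quinn's father's ABO genotype from I^B I^B × I^A i: 1/2 I^A I^B, 1/2 I^B i.
Crossing each possibility with the mother I^B i and summing P(type B): 1/2·1/2 + 1/2·3/4 = 5/8.
Similarly for Rh via the father's Rh distribution: P(Rh-) = 1.
Independent loci: 5/8 × 1 = 5/8.

5/8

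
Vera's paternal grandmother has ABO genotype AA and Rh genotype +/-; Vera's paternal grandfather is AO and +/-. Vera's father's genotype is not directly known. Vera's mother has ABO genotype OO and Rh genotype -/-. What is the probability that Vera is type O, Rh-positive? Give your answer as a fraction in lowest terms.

Vera's father's ABO genotype from AA × AO: 1/2 AA, 1/2 AO.
Crossing each possibility with the mother OO and summing P(type O): 1/2·0 + 1/2·1/2 = 1/4.
Similarly for Rh via the father's Rh distribution: P(Rh+) = 1/2.
Independent loci: 1/4 × 1/2 = 1/8.

1/8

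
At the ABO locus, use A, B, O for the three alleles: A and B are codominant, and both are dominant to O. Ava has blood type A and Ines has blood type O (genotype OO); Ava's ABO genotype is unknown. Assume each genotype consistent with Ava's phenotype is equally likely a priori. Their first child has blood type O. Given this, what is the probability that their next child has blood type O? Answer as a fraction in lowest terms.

1/2

Possible genotypes: Ava ∈ {AA, AO}; Ines ∈ {OO}.
Weight each parental genotype pair by prior × P(type-O child):
  AO × OO: posterior weight 1; P(next child type O) = 1/2.
Weighted sum = 1/2.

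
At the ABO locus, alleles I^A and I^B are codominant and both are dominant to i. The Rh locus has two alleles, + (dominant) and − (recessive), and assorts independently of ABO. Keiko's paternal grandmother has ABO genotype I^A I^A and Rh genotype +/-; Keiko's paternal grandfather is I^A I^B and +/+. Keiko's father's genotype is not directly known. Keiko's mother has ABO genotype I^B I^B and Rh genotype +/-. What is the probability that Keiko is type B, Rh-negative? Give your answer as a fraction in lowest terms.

1/32

Keiko's father's ABO genotype from I^A I^A × I^A I^B: 1/2 I^A I^A, 1/2 I^A I^B.
Crossing each possibility with the mother I^B I^B and summing P(type B): 1/2·0 + 1/2·1/2 = 1/4.
Similarly for Rh via the father's Rh distribution: P(Rh-) = 1/8.
Independent loci: 1/4 × 1/8 = 1/32.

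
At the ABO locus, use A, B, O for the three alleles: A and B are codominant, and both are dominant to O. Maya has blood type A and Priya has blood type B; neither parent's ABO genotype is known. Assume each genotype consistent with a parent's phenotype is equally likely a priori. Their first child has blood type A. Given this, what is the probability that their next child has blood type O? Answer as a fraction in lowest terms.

Possible genotypes: Maya ∈ {AA, AO}; Priya ∈ {BB, BO}.
Weight each parental genotype pair by prior × P(type-A child):
  AA × BO: posterior weight 2/3; P(next child type O) = 0.
  AO × BO: posterior weight 1/3; P(next child type O) = 1/4.
Weighted sum = 1/12.

1/12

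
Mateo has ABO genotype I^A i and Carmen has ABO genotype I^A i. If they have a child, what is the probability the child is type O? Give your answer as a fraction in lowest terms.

1/4

ABO cross I^A i × I^A i → offspring phenotypes: 1/4 O, 3/4 A.
So P(type O) = 1/4.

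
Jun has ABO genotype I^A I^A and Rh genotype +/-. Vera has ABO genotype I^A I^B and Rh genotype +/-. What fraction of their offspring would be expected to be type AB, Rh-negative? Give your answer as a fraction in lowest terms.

ABO cross I^A I^A × I^A I^B → offspring phenotypes: 1/2 A, 1/2 AB.
Rh cross +/- × +/- → 3/4 Rh+, 1/4 Rh-.
Independent loci: P(type AB, Rh-negative) = 1/2 × 1/4 = 1/8.

1/8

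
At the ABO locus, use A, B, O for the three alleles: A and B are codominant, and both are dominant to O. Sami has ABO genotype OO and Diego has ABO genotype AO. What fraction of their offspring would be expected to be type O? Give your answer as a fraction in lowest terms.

ABO cross OO × AO → offspring phenotypes: 1/2 O, 1/2 A.
So P(type O) = 1/2.

1/2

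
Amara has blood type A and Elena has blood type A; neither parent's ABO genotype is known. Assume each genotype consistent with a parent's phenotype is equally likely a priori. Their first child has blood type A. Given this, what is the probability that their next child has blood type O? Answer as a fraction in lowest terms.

1/20

Possible genotypes: Amara ∈ {AA, AO}; Elena ∈ {AA, AO}.
Weight each parental genotype pair by prior × P(type-A child):
  AA × AA: posterior weight 4/15; P(next child type O) = 0.
  AA × AO: posterior weight 4/15; P(next child type O) = 0.
  AO × AA: posterior weight 4/15; P(next child type O) = 0.
  AO × AO: posterior weight 1/5; P(next child type O) = 1/4.
Weighted sum = 1/20.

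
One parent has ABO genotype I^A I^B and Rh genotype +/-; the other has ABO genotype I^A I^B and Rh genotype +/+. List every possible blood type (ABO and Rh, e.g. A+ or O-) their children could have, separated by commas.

Gametes from I^A I^B × I^A I^B give offspring ABO genotypes I^A I^A, I^A I^B, I^B I^B, i.e. phenotypes A, B, AB.
Rh cross +/- × +/+ → phenotypes Rh+.
Combining independently: A+, B+, AB+.

A+, B+, AB+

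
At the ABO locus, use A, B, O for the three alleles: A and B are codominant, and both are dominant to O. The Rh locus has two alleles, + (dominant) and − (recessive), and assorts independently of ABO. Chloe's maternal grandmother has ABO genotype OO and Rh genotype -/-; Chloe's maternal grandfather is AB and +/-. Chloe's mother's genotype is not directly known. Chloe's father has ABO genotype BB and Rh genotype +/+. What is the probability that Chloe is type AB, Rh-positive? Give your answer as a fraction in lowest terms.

1/4

Chloe's mother's ABO genotype from OO × AB: 1/2 AO, 1/2 BO.
Crossing each possibility with the father BB and summing P(type AB): 1/2·1/2 + 1/2·0 = 1/4.
Similarly for Rh via the mother's Rh distribution: P(Rh+) = 1.
Independent loci: 1/4 × 1 = 1/4.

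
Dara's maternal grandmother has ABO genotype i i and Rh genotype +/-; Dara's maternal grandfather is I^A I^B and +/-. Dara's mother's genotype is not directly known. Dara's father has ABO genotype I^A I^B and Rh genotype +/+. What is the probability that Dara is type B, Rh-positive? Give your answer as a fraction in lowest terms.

3/8

Dara's mother's ABO genotype from i i × I^A I^B: 1/2 I^A i, 1/2 I^B i.
Crossing each possibility with the father I^A I^B and summing P(type B): 1/2·1/4 + 1/2·1/2 = 3/8.
Similarly for Rh via the mother's Rh distribution: P(Rh+) = 1.
Independent loci: 3/8 × 1 = 3/8.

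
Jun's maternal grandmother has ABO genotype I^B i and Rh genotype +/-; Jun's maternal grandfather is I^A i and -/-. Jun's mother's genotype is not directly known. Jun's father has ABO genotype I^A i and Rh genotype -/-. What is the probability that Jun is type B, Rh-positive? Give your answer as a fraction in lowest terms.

1/32

Jun's mother's ABO genotype from I^B i × I^A i: 1/4 I^A I^B, 1/4 I^A i, 1/4 I^B i, 1/4 i i.
Crossing each possibility with the father I^A i and summing P(type B): 1/4·1/4 + 1/4·0 + 1/4·1/4 + 1/4·0 = 1/8.
Similarly for Rh via the mother's Rh distribution: P(Rh+) = 1/4.
Independent loci: 1/8 × 1/4 = 1/32.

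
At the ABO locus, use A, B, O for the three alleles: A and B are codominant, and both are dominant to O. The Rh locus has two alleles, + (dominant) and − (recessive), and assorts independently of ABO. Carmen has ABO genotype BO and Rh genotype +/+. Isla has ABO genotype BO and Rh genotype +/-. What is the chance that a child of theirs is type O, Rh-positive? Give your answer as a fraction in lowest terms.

1/4

ABO cross BO × BO → offspring phenotypes: 1/4 O, 3/4 B.
Rh cross +/+ × +/- → 1 Rh+.
Independent loci: P(type O, Rh-positive) = 1/4 × 1 = 1/4.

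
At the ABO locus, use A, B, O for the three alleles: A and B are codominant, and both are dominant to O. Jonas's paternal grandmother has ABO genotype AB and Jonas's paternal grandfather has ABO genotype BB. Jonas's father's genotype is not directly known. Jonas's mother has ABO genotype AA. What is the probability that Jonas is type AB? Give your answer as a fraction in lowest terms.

3/4

Jonas's father's ABO genotype from AB × BB: 1/2 AB, 1/2 BB.
Crossing each possibility with the mother AA and summing P(type AB): 1/2·1/2 + 1/2·1 = 3/4.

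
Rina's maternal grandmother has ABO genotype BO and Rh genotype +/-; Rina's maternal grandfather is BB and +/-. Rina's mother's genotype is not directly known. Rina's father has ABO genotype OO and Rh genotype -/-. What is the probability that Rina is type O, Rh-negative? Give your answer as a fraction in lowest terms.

1/8

Rina's mother's ABO genotype from BO × BB: 1/2 BB, 1/2 BO.
Crossing each possibility with the father OO and summing P(type O): 1/2·0 + 1/2·1/2 = 1/4.
Similarly for Rh via the mother's Rh distribution: P(Rh-) = 1/2.
Independent loci: 1/4 × 1/2 = 1/8.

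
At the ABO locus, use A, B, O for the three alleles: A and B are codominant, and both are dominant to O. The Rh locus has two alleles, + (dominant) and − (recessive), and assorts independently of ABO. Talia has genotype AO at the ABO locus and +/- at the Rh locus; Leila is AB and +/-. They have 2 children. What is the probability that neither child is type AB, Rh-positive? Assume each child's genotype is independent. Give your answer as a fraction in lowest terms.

ABO cross AO × AB → 1/2 A, 1/4 B, 1/4 AB.
Rh cross +/- × +/- → 3/4 Rh+, 1/4 Rh-; so P(type AB, Rh-positive) = 1/4 × 3/4 = 3/16 per child.
P(not type AB, Rh-positive) = 13/16 for one child; (13/16)^2 = 169/256.

169/256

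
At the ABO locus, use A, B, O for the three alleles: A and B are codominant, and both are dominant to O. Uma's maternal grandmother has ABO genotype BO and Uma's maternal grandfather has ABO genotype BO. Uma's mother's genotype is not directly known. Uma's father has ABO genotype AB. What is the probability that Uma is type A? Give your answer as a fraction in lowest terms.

Uma's mother's ABO genotype from BO × BO: 1/4 BB, 1/2 BO, 1/4 OO.
Crossing each possibility with the father AB and summing P(type A): 1/4·0 + 1/2·1/4 + 1/4·1/2 = 1/4.

1/4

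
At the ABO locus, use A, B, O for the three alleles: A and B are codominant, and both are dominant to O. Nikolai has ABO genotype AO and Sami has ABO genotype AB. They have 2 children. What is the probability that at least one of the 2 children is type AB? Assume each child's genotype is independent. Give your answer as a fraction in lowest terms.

ABO cross AO × AB → 1/2 A, 1/4 B, 1/4 AB.
So P(type AB) = 1/4 per child.
P(none) = (3/4)^2 = 9/16; P(at least one) = 1 − 9/16 = 7/16.

7/16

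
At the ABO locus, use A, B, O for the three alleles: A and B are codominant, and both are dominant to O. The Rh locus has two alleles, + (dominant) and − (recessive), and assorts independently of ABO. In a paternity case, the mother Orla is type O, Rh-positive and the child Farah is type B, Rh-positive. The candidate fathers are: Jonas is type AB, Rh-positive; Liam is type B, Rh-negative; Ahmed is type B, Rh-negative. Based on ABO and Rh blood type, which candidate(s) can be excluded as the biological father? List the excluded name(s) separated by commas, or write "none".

A candidate is excluded only if no genotype consistent with his phenotype could produce a type B, Rh-positive child with a type O, Rh-positive mother.
Every candidate has at least one consistent genotype combination, so none can be excluded.

none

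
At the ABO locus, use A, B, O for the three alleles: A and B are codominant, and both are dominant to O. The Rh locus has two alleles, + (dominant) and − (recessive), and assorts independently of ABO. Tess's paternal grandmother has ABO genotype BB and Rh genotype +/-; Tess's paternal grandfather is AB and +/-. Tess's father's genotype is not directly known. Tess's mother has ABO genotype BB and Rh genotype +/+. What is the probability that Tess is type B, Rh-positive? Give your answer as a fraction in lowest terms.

3/4

Tess's father's ABO genotype from BB × AB: 1/2 AB, 1/2 BB.
Crossing each possibility with the mother BB and summing P(type B): 1/2·1/2 + 1/2·1 = 3/4.
Similarly for Rh via the father's Rh distribution: P(Rh+) = 1.
Independent loci: 3/4 × 1 = 3/4.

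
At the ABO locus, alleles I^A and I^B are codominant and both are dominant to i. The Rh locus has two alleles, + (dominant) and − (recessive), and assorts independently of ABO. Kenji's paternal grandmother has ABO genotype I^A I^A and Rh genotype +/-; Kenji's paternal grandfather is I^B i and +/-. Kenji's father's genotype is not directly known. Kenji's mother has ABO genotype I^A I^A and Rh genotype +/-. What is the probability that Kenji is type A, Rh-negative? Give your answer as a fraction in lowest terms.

Kenji's father's ABO genotype from I^A I^A × I^B i: 1/2 I^A I^B, 1/2 I^A i.
Crossing each possibility with the mother I^A I^A and summing P(type A): 1/2·1/2 + 1/2·1 = 3/4.
Similarly for Rh via the father's Rh distribution: P(Rh-) = 1/4.
Independent loci: 3/4 × 1/4 = 3/16.

3/16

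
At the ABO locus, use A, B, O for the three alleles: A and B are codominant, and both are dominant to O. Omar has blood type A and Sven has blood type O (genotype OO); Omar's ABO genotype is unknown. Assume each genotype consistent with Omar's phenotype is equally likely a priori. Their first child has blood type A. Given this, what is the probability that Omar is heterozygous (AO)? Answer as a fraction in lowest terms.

Possible genotypes: Omar ∈ {AA, AO}; Sven ∈ {OO}.
Weight each parental genotype pair by prior × P(type-A child):
  AA × OO: posterior weight 2/3.
  AO × OO: posterior weight 1/3.
Sum the posterior weight over pairs where Omar is AO: 1/3.

1/3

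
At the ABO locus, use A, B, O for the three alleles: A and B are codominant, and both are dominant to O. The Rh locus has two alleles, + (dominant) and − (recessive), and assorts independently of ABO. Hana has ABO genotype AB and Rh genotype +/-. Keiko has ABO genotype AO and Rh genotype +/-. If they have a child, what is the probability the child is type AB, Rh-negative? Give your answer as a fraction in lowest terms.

ABO cross AB × AO → offspring phenotypes: 1/2 A, 1/4 B, 1/4 AB.
Rh cross +/- × +/- → 3/4 Rh+, 1/4 Rh-.
Independent loci: P(type AB, Rh-negative) = 1/4 × 1/4 = 1/16.

1/16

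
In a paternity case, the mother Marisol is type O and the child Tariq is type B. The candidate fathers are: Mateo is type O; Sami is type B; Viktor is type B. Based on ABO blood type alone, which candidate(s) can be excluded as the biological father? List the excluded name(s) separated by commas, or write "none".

A candidate is excluded only if no genotype consistent with his phenotype could produce a type B child with a type O mother.
Mateo (type O): no genotype consistent with that phenotype can produce a type-B child with a type-O mother.

Mateo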